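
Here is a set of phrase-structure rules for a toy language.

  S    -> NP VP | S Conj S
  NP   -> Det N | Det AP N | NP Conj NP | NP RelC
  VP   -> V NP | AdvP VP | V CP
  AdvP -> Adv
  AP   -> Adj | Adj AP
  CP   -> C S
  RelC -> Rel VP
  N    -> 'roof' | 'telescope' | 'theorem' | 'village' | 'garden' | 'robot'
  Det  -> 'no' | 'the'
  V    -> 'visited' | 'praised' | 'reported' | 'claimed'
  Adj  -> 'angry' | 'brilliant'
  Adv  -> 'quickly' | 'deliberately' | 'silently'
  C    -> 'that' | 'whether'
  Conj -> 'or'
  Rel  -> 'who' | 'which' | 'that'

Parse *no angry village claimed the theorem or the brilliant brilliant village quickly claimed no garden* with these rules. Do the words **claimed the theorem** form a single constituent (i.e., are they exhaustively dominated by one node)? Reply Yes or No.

Yes

[S [S [NP [Det no] [AP [Adj angry]] [N village]] [VP [V claimed] [NP [Det the] [N theorem]]]] [Conj or] [S [NP [Det the] [AP [Adj brilliant] [AP [Adj brilliant]]] [N village]] [VP [AdvP [Adv quickly]] [VP [V claimed] [NP [Det no] [N garden]]]]]]
The words 'claimed the theorem' are exhaustively dominated by a single VP node (built by VP → V NP), so they form a constituent.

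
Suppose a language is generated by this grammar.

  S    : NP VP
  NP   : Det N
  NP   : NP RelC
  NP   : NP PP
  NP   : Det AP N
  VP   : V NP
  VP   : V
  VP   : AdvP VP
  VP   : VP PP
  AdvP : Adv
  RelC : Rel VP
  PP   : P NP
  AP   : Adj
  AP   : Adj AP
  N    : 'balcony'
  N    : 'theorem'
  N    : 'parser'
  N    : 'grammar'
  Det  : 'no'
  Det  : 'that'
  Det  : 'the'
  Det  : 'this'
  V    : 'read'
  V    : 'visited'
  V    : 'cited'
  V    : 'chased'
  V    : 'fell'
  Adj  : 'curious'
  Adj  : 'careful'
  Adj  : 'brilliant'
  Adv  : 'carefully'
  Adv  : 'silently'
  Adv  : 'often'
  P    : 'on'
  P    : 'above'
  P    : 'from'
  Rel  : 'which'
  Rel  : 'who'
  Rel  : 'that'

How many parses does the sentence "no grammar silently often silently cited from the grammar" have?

Two of the 4 distinct bracketings:
[S [NP [Det no] [N grammar]] [VP [AdvP [Adv silently]] [VP [AdvP [Adv often]] [VP [AdvP [Adv silently]] [VP [VP [V cited]] [PP [P from] [NP [Det the] [N grammar]]]]]]]]
[S [NP [Det no] [N grammar]] [VP [AdvP [Adv silently]] [VP [AdvP [Adv often]] [VP [VP [AdvP [Adv silently]] [VP [V cited]]] [PP [P from] [NP [Det the] [N grammar]]]]]]]
The trees differ in how a recursive rule is bracketed over the same span.

4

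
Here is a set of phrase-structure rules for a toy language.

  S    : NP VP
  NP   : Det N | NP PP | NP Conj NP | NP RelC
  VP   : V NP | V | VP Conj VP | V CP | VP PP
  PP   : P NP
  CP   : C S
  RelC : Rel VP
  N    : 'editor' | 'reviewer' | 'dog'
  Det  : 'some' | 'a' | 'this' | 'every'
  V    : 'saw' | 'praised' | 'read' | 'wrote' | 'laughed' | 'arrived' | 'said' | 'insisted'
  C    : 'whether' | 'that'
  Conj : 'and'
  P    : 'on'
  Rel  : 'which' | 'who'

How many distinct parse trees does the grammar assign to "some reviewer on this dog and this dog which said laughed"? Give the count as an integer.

5

Two of the 5 distinct bracketings:
[S [NP [NP [Det some] [N reviewer]] [PP [P on] [NP [NP [Det this] [N dog]] [Conj and] [NP [NP [Det this] [N dog]] [RelC [Rel which] [VP [V said]]]]]]] [VP [V laughed]]]
[S [NP [NP [Det some] [N reviewer]] [PP [P on] [NP [NP [NP [Det this] [N dog]] [Conj and] [NP [Det this] [N dog]]] [RelC [Rel which] [VP [V said]]]]]] [VP [V laughed]]]
The trees differ in how a recursive rule is bracketed over the same span.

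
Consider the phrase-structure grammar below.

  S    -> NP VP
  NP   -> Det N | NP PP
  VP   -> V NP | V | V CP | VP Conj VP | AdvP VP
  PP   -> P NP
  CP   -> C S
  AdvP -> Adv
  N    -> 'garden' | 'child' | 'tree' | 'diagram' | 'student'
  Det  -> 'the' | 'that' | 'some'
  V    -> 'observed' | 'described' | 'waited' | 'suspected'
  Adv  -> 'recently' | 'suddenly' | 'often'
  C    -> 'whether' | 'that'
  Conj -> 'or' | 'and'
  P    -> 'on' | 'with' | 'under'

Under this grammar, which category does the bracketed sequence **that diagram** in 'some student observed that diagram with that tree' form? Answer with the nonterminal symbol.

S
  NP
    Det: some
    N: student
  VP
    V: observed
    NP
      NP
        Det: that
        N: diagram
      PP
        P: with
        NP
          Det: that
          N: tree
The span 'that diagram' is the NP node built by NP → Det N.

NP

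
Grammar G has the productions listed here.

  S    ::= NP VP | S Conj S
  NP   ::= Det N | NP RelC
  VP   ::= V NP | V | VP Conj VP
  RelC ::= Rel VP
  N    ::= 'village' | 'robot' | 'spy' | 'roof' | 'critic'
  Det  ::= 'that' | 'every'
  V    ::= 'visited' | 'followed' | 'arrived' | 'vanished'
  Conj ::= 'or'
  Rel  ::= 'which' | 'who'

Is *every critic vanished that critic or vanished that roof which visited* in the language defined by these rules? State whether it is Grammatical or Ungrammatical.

S
  NP
    Det: every
    N: critic
  VP
    VP
      V: vanished
      NP
        Det: that
        N: critic
    Conj: or
    VP
      V: vanished
      NP
        NP
          Det: that
          N: roof
        RelC
          Rel: which
          VP
            V: visited
The bracketing above is licensed at every node by one of the given productions, with S at the root.

Grammatical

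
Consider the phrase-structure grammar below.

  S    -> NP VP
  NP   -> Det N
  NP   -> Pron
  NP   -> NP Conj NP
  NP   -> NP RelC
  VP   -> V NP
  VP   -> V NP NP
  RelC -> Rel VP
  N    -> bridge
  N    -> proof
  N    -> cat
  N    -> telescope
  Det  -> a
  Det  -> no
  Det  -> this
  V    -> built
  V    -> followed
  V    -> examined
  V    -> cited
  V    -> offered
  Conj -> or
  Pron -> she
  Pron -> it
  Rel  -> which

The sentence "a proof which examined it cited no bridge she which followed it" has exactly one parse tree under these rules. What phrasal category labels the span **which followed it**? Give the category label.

RelC

S
  NP
    NP
      Det: a
      N: proof
    RelC
      Rel: which
      VP
        V: examined
        NP
          Pron: it
  VP
    V: cited
    NP
      Det: no
      N: bridge
    NP
      NP
        Pron: she
      RelC
        Rel: which
        VP
          V: followed
          NP
            Pron: it
The span 'which followed it' is the RelC node built by RelC → Rel VP.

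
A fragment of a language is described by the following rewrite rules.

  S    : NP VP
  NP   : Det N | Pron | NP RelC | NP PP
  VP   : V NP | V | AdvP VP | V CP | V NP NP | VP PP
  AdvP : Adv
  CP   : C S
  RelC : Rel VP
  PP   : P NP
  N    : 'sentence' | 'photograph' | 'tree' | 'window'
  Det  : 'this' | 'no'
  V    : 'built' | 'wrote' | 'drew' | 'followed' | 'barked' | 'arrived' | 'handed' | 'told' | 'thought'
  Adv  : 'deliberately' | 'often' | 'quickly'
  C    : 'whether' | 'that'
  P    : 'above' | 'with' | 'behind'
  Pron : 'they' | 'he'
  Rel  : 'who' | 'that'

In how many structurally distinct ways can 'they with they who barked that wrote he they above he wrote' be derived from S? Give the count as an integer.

Two of the 10 distinct bracketings:
[S [NP [NP [NP [NP [Pron they]] [PP [P with] [NP [Pron they]]]] [RelC [Rel who] [VP [V barked]]]] [RelC [Rel that] [VP [V wrote] [NP [Pron he]] [NP [NP [Pron they]] [PP [P above] [NP [Pron he]]]]]]] [VP [V wrote]]]
[S [NP [NP [NP [NP [Pron they]] [PP [P with] [NP [Pron they]]]] [RelC [Rel who] [VP [V barked]]]] [RelC [Rel that] [VP [VP [V wrote] [NP [Pron he]] [NP [Pron they]]] [PP [P above] [NP [Pron he]]]]]] [VP [V wrote]]]
The difference turns on whether VP → VP PP is used at the relevant span, versus an alternative expansion of VP.

10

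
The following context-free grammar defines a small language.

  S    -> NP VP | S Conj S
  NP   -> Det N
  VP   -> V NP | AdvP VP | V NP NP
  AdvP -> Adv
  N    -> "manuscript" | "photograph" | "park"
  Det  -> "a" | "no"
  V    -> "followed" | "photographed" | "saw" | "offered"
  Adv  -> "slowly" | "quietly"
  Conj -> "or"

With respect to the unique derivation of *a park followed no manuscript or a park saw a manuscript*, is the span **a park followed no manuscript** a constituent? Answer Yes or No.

Yes

[S [S [NP [Det a] [N park]] [VP [V followed] [NP [Det no] [N manuscript]]]] [Conj or] [S [NP [Det a] [N park]] [VP [V saw] [NP [Det a] [N manuscript]]]]]
The words 'a park followed no manuscript' are exhaustively dominated by a single S node (built by S → NP VP), so they form a constituent.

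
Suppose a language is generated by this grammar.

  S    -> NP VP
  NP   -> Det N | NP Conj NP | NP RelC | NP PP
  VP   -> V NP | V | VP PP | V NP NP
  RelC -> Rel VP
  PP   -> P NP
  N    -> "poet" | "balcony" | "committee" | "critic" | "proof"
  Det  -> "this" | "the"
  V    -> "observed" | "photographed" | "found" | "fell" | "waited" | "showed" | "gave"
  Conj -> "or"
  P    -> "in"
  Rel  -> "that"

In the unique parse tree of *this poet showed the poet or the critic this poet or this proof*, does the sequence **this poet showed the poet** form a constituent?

No

[S [NP [Det this] [N poet]] [VP [V showed] [NP [NP [Det the] [N poet]] [Conj or] [NP [Det the] [N critic]]] [NP [NP [Det this] [N poet]] [Conj or] [NP [Det this] [N proof]]]]]
The smallest constituent containing 'this poet showed the poet' is the S spanning 'this poet showed the poet or the critic this poet or this proof'; no single node in the tree dominates exactly the given words.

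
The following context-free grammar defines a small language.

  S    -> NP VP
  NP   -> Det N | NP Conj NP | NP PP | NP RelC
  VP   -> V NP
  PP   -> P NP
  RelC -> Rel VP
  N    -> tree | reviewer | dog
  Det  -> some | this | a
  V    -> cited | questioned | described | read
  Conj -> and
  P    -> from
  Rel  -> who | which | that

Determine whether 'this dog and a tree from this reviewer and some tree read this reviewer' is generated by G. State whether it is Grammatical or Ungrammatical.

Grammatical

[S [NP [NP [Det this] [N dog]] [Conj and] [NP [NP [NP [Det a] [N tree]] [PP [P from] [NP [Det this] [N reviewer]]]] [Conj and] [NP [Det some] [N tree]]]] [VP [V read] [NP [Det this] [N reviewer]]]]
The bracketing above is licensed at every node by one of the given productions, with S at the root.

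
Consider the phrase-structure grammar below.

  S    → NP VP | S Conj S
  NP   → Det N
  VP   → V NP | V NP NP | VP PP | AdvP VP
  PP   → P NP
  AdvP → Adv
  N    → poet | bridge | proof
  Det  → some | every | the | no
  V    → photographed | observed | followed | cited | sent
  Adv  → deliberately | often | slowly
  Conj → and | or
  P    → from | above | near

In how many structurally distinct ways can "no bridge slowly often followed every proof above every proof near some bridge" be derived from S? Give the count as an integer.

Two of the 6 distinct bracketings:
[S [NP [Det no] [N bridge]] [VP [VP [VP [AdvP [Adv slowly]] [VP [AdvP [Adv often]] [VP [V followed] [NP [Det every] [N proof]]]]] [PP [P above] [NP [Det every] [N proof]]]] [PP [P near] [NP [Det some] [N bridge]]]]]
[S [NP [Det no] [N bridge]] [VP [VP [AdvP [Adv slowly]] [VP [VP [AdvP [Adv often]] [VP [V followed] [NP [Det every] [N proof]]]] [PP [P above] [NP [Det every] [N proof]]]]] [PP [P near] [NP [Det some] [N bridge]]]]]
The trees differ in how a recursive rule is bracketed over the same span.

6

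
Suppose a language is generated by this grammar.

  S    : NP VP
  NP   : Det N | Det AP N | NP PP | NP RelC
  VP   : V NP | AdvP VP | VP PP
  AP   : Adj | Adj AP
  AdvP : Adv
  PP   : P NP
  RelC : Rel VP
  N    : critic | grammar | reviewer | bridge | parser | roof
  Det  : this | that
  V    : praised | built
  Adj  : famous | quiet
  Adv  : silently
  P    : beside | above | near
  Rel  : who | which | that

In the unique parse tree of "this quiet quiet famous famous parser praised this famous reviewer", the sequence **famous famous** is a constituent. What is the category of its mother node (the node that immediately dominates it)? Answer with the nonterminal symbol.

[S [NP [Det this] [AP [Adj quiet] [AP [Adj quiet] [AP [Adj famous] [AP [Adj famous]]]]] [N parser]] [VP [V praised] [NP [Det this] [AP [Adj famous]] [N reviewer]]]]
The span 'famous famous' is the AP node built by AP → Adj AP.
Its mother is the AP built by AP → Adj AP.

AP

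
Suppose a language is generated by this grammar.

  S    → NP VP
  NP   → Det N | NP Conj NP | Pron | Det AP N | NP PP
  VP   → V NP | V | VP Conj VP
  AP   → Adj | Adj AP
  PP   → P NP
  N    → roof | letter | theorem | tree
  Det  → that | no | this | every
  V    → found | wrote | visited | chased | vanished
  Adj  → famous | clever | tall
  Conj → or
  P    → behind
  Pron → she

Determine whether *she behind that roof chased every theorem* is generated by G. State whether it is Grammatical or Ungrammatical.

Grammatical

S
  NP
    NP
      Pron: she
    PP
      P: behind
      NP
        Det: that
        N: roof
  VP
    V: chased
    NP
      Det: every
      N: theorem
Each bracket corresponds to one application of a listed rule, so the string is derivable from S.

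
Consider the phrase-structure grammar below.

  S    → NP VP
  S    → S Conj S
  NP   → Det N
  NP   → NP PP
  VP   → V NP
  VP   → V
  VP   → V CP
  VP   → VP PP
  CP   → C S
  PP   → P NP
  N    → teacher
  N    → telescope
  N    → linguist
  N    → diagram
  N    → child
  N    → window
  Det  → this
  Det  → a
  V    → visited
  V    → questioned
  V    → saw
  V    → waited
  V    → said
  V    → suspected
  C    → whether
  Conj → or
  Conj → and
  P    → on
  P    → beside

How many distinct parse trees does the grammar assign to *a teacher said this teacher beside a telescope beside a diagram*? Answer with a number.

5

Two of the 5 distinct bracketings:
[S [NP [Det a] [N teacher]] [VP [V said] [NP [NP [Det this] [N teacher]] [PP [P beside] [NP [NP [Det a] [N telescope]] [PP [P beside] [NP [Det a] [N diagram]]]]]]]]
[S [NP [Det a] [N teacher]] [VP [V said] [NP [NP [NP [Det this] [N teacher]] [PP [P beside] [NP [Det a] [N telescope]]]] [PP [P beside] [NP [Det a] [N diagram]]]]]]
The trees differ in how a recursive rule is bracketed over the same span.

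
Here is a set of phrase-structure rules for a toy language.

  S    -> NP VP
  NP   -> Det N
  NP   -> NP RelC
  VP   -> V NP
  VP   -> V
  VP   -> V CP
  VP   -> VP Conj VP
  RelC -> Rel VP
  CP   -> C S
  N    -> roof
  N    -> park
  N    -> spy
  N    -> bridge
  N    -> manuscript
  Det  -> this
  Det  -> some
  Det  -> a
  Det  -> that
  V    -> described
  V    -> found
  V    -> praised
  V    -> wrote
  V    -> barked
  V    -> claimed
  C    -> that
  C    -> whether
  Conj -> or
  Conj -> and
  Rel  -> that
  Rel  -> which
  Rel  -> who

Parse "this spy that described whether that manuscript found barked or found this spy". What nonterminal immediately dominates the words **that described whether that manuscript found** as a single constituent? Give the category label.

S
  NP
    NP
      Det: this
      N: spy
    RelC
      Rel: that
      VP
        V: described
        CP
          C: whether
          S
            NP
              Det: that
              N: manuscript
            VP
              V: found
  VP
    VP
      V: barked
    Conj: or
    VP
      V: found
      NP
        Det: this
        N: spy
The span 'that described whether that manuscript found' is the RelC node built by RelC → Rel VP.

RelC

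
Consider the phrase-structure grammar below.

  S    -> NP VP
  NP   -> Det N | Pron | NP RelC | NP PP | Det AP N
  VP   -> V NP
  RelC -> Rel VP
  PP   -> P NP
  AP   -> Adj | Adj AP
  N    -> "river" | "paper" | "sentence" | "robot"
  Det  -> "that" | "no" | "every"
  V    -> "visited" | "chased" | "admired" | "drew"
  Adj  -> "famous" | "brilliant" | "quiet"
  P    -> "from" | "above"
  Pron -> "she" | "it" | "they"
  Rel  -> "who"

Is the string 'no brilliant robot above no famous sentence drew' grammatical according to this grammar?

For S → NP VP, every NP-prefix leaves a non-VP remainder: after 'no brilliant robot' the remainder is not a VP; after 'no brilliant robot above no famous sentence' the remainder is not a VP.

Ungrammatical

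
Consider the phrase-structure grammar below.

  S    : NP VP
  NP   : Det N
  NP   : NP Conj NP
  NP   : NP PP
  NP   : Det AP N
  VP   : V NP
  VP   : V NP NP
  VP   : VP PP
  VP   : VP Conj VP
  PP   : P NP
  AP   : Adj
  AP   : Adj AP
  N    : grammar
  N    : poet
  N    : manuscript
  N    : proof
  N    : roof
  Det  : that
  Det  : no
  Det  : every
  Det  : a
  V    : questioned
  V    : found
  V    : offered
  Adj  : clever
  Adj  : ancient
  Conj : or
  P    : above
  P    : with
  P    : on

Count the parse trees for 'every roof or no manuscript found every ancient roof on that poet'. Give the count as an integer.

2

The two bracketings:
[S [NP [NP [Det every] [N roof]] [Conj or] [NP [Det no] [N manuscript]]] [VP [V found] [NP [NP [Det every] [AP [Adj ancient]] [N roof]] [PP [P on] [NP [Det that] [N poet]]]]]]
[S [NP [NP [Det every] [N roof]] [Conj or] [NP [Det no] [N manuscript]]] [VP [VP [V found] [NP [Det every] [AP [Adj ancient]] [N roof]]] [PP [P on] [NP [Det that] [N poet]]]]]
The difference turns on whether NP → NP PP is used at the relevant span, versus an alternative expansion of NP.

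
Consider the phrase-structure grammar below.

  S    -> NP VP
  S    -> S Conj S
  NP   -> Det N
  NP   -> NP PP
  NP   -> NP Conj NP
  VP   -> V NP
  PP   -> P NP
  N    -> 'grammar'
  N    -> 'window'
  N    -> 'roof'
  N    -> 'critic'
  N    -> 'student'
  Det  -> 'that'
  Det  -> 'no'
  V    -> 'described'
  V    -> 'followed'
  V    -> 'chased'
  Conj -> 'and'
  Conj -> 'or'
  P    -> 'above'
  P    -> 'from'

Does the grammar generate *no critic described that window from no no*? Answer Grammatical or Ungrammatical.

A Det word can never sit immediately before a Det word in any string this grammar generates, so the substring 'no no' rules out a derivation.

Ungrammatical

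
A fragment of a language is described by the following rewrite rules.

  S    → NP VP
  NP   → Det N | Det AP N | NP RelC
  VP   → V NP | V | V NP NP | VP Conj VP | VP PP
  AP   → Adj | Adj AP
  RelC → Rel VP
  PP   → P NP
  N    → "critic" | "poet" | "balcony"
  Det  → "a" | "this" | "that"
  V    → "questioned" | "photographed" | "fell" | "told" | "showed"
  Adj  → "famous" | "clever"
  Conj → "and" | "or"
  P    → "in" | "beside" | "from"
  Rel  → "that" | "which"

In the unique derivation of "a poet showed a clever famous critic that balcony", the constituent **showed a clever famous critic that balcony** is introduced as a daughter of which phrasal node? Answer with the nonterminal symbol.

S

[S [NP [Det a] [N poet]] [VP [V showed] [NP [Det a] [AP [Adj clever] [AP [Adj famous]]] [N critic]] [NP [Det that] [N balcony]]]]
The span 'showed a clever famous critic that balcony' is the VP node built by VP → V NP NP.
Its mother is the S built by S → NP VP.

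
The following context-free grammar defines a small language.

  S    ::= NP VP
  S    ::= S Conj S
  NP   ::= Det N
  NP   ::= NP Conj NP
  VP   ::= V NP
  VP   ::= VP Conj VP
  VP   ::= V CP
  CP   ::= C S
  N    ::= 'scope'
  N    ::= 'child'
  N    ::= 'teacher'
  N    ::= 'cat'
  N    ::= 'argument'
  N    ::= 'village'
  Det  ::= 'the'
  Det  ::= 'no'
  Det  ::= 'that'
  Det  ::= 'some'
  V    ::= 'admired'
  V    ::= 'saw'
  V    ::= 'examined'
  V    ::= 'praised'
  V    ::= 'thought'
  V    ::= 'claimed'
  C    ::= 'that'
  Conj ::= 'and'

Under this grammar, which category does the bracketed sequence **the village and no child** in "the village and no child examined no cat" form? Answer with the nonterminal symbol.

NP

[S [NP [NP [Det the] [N village]] [Conj and] [NP [Det no] [N child]]] [VP [V examined] [NP [Det no] [N cat]]]]
The span 'the village and no child' is the NP node built by NP → NP Conj NP.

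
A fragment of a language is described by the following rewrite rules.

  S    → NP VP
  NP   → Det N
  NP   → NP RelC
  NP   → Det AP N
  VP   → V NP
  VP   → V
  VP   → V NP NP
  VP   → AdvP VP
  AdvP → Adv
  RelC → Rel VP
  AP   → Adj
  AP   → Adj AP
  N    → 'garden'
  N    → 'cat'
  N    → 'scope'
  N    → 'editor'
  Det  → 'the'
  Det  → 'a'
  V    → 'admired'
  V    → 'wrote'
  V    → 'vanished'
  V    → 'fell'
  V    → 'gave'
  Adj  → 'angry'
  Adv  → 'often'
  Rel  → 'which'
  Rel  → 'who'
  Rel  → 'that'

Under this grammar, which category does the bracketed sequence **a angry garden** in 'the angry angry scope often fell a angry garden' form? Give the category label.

[S [NP [Det the] [AP [Adj angry] [AP [Adj angry]]] [N scope]] [VP [AdvP [Adv often]] [VP [V fell] [NP [Det a] [AP [Adj angry]] [N garden]]]]]
The span 'a angry garden' is the NP node built by NP → Det AP N.

NP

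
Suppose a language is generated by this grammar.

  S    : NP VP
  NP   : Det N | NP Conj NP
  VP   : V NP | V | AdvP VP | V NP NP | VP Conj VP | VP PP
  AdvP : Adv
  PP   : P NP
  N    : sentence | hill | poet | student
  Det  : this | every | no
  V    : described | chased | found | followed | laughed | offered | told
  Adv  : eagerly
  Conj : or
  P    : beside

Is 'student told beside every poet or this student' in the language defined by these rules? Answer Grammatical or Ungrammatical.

For S → NP VP, no prefix of the string parses as an NP.

Ungrammatical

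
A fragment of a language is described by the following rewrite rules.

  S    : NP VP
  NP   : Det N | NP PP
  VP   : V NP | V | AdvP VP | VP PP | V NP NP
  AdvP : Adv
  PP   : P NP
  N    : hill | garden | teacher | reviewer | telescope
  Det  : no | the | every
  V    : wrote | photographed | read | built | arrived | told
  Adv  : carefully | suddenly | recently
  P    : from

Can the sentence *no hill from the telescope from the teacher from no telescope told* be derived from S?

[S [NP [NP [Det no] [N hill]] [PP [P from] [NP [NP [Det the] [N telescope]] [PP [P from] [NP [NP [Det the] [N teacher]] [PP [P from] [NP [Det no] [N telescope]]]]]]]] [VP [V told]]]
Each bracket corresponds to one application of a listed rule, so the string is derivable from S.

Grammatical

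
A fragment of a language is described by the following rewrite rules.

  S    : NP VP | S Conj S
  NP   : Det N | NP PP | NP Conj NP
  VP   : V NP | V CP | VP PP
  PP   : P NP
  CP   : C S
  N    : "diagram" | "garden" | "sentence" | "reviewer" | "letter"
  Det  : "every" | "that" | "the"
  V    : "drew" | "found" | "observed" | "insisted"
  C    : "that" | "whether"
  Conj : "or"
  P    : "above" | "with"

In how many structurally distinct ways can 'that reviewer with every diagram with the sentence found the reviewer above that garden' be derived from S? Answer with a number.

4

Two of the 4 distinct bracketings:
[S [NP [NP [Det that] [N reviewer]] [PP [P with] [NP [NP [Det every] [N diagram]] [PP [P with] [NP [Det the] [N sentence]]]]]] [VP [V found] [NP [NP [Det the] [N reviewer]] [PP [P above] [NP [Det that] [N garden]]]]]]
[S [NP [NP [Det that] [N reviewer]] [PP [P with] [NP [NP [Det every] [N diagram]] [PP [P with] [NP [Det the] [N sentence]]]]]] [VP [VP [V found] [NP [Det the] [N reviewer]]] [PP [P above] [NP [Det that] [N garden]]]]]
The difference turns on whether VP → VP PP is used at the relevant span, versus an alternative expansion of VP.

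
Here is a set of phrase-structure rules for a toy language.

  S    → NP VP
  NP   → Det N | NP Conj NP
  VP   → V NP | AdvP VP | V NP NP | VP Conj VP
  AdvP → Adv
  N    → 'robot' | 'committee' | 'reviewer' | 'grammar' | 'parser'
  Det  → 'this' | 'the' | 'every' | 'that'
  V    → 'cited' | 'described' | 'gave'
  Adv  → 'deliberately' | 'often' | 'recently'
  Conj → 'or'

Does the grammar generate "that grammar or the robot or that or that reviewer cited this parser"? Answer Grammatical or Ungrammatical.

A Det word can never sit immediately before a Conj word in any string this grammar generates, so the substring 'that or' rules out a derivation.

Ungrammatical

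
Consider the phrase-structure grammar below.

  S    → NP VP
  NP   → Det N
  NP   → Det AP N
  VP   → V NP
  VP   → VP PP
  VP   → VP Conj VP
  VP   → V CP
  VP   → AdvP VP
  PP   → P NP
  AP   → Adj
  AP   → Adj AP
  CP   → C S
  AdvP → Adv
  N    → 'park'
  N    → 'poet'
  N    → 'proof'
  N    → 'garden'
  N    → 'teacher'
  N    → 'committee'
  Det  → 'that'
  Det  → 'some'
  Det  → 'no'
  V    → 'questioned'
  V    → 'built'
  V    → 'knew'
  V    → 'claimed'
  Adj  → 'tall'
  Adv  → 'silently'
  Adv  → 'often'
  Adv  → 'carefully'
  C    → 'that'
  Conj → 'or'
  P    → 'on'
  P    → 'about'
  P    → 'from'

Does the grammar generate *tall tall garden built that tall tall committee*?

Ungrammatical

For S → NP VP, no prefix of the string parses as an NP.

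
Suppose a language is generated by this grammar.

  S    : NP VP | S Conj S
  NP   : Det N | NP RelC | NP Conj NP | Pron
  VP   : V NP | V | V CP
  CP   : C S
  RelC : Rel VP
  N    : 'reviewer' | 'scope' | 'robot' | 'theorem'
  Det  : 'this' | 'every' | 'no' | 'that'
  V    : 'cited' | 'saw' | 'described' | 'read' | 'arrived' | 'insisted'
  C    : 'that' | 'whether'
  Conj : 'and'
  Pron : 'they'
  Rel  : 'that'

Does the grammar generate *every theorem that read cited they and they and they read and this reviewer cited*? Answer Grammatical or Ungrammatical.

Grammatical

S
  S
    NP
      NP
        Det: every
        N: theorem
      RelC
        Rel: that
        VP
          V: read
    VP
      V: cited
      NP
        Pron: they
  Conj: and
  S
    S
      NP
        NP
          Pron: they
        Conj: and
        NP
          Pron: they
      VP
        V: read
    Conj: and
    S
      NP
        Det: this
        N: reviewer
      VP
        V: cited
Each bracket corresponds to one application of a listed rule, so the string is derivable from S.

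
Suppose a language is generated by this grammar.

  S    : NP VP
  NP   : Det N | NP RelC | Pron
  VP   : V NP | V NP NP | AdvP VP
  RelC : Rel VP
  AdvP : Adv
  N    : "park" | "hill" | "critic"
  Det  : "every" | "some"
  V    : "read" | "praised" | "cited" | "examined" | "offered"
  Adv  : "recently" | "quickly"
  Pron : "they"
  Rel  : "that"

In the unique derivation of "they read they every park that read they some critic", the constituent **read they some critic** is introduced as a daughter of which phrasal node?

S
  NP
    Pron: they
  VP
    V: read
    NP
      Pron: they
    NP
      NP
        Det: every
        N: park
      RelC
        Rel: that
        VP
          V: read
          NP
            Pron: they
          NP
            Det: some
            N: critic
The span 'read they some critic' is the VP node built by VP → V NP NP.
Its mother is the RelC built by RelC → Rel VP.

RelC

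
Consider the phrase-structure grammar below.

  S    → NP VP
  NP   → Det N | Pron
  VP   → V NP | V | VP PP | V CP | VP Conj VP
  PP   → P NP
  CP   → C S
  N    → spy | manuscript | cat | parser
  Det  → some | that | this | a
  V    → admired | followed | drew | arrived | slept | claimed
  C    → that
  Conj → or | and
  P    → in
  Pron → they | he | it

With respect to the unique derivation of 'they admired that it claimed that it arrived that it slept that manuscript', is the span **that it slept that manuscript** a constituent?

Yes

[S [NP [Pron they]] [VP [V admired] [CP [C that] [S [NP [Pron it]] [VP [V claimed] [CP [C that] [S [NP [Pron it]] [VP [V arrived] [CP [C that] [S [NP [Pron it]] [VP [V slept] [NP [Det that] [N manuscript]]]]]]]]]]]]]
The words 'that it slept that manuscript' are exhaustively dominated by a single CP node (built by CP → C S), so they form a constituent.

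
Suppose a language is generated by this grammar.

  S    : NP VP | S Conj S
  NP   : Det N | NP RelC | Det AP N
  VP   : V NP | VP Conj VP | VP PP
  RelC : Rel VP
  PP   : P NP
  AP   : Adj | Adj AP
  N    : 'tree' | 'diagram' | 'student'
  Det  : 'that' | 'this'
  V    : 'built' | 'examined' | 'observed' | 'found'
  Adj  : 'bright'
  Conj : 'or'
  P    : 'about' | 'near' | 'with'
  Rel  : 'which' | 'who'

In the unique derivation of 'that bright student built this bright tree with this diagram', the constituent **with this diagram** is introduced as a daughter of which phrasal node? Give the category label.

S
  NP
    Det: that
    AP
      Adj: bright
    N: student
  VP
    VP
      V: built
      NP
        Det: this
        AP
          Adj: bright
        N: tree
    PP
      P: with
      NP
        Det: this
        N: diagram
The span 'with this diagram' is the PP node built by PP → P NP.
Its mother is the VP built by VP → VP PP.

VP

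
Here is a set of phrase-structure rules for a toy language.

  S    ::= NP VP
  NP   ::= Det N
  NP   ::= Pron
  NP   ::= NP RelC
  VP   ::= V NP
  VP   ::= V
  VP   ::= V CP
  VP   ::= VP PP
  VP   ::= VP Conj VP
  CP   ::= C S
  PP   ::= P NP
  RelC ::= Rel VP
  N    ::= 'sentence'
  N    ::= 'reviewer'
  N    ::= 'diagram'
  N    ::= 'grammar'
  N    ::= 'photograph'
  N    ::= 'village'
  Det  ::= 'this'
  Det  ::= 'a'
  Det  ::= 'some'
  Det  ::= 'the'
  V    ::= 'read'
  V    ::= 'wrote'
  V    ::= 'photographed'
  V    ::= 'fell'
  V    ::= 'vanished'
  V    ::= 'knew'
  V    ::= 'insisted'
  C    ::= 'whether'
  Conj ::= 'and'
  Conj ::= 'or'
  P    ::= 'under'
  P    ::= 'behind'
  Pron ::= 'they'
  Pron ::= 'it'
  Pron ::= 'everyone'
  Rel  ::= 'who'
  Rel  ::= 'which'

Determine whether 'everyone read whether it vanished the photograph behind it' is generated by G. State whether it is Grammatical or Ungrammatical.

Grammatical

[S [NP [Pron everyone]] [VP [V read] [CP [C whether] [S [NP [Pron it]] [VP [VP [V vanished] [NP [Det the] [N photograph]]] [PP [P behind] [NP [Pron it]]]]]]]]
Each bracket corresponds to one application of a listed rule, so the string is derivable from S.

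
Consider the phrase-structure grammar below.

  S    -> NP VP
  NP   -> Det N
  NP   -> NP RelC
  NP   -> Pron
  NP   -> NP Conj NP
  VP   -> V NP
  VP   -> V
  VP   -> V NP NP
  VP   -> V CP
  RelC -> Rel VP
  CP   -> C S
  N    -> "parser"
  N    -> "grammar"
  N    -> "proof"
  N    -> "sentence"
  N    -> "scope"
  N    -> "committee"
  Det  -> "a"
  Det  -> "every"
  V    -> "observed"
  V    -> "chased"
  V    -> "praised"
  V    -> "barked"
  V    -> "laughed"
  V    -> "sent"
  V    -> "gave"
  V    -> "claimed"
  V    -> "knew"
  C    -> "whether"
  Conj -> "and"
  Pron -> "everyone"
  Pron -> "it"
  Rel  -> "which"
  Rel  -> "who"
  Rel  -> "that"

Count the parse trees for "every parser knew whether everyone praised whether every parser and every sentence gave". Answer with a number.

1

[S [NP [Det every] [N parser]] [VP [V knew] [CP [C whether] [S [NP [Pron everyone]] [VP [V praised] [CP [C whether] [S [NP [NP [Det every] [N parser]] [Conj and] [NP [Det every] [N sentence]]] [VP [V gave]]]]]]]]]
No rule offers an alternative attachment or grouping for any span, so this is the only derivation.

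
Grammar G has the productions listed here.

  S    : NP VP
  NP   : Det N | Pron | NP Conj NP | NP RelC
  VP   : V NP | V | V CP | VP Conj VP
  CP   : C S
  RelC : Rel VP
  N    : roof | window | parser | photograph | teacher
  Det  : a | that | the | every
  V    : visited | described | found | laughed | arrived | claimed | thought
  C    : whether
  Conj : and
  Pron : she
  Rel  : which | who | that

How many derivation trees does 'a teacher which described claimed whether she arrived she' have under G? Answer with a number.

1

[S [NP [NP [Det a] [N teacher]] [RelC [Rel which] [VP [V described]]]] [VP [V claimed] [CP [C whether] [S [NP [Pron she]] [VP [V arrived] [NP [Pron she]]]]]]]
No rule offers an alternative attachment or grouping for any span, so this is the only derivation.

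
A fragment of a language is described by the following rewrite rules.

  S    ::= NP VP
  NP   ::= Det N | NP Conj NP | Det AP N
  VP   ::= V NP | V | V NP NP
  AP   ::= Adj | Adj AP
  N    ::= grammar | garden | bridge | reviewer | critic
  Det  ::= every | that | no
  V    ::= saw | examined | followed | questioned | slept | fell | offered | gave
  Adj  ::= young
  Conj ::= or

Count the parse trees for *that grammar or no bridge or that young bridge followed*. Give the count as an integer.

The two bracketings:
[S [NP [NP [Det that] [N grammar]] [Conj or] [NP [NP [Det no] [N bridge]] [Conj or] [NP [Det that] [AP [Adj young]] [N bridge]]]] [VP [V followed]]]
[S [NP [NP [NP [Det that] [N grammar]] [Conj or] [NP [Det no] [N bridge]]] [Conj or] [NP [Det that] [AP [Adj young]] [N bridge]]] [VP [V followed]]]
The trees differ in how a recursive rule is bracketed over the same span.

2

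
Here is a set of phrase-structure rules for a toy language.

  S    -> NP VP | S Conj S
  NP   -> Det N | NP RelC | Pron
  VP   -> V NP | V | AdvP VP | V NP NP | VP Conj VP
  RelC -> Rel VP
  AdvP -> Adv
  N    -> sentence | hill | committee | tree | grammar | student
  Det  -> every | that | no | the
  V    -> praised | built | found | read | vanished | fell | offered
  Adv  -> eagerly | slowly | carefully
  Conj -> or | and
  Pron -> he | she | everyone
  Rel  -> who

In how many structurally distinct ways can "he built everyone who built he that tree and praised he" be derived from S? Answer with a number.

4

Two of the 4 distinct bracketings:
[S [NP [Pron he]] [VP [V built] [NP [NP [Pron everyone]] [RelC [Rel who] [VP [VP [V built] [NP [Pron he]] [NP [Det that] [N tree]]] [Conj and] [VP [V praised] [NP [Pron he]]]]]]]]
[S [NP [Pron he]] [VP [V built] [NP [NP [Pron everyone]] [RelC [Rel who] [VP [VP [V built] [NP [Pron he]] [NP [Det that] [N tree]]] [Conj and] [VP [V praised]]]]] [NP [Pron he]]]]
The difference turns on whether VP → V is used at the relevant span, versus an alternative expansion of VP.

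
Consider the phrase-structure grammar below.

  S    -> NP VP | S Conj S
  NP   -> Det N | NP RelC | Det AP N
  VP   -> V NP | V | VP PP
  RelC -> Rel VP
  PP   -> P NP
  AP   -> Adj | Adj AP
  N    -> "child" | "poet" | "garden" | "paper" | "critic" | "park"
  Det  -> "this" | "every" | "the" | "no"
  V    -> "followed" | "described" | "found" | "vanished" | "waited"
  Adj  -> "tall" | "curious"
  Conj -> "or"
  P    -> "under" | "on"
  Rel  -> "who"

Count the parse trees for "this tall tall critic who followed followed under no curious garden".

[S [NP [NP [Det this] [AP [Adj tall] [AP [Adj tall]]] [N critic]] [RelC [Rel who] [VP [V followed]]]] [VP [VP [V followed]] [PP [P under] [NP [Det no] [AP [Adj curious]] [N garden]]]]]
No rule offers an alternative attachment or grouping for any span, so this is the only derivation.

1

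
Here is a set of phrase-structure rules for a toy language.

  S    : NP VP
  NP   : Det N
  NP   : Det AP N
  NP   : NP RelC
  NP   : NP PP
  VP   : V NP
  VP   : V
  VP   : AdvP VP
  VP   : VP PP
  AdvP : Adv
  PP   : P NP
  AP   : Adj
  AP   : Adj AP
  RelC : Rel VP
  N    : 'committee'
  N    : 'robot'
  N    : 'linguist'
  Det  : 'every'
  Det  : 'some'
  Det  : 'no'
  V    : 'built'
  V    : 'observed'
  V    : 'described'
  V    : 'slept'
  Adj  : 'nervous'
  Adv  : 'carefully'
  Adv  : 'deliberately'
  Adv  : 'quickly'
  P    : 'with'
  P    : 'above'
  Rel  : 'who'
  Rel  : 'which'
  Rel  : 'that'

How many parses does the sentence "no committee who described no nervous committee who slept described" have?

2

The two bracketings:
[S [NP [NP [Det no] [N committee]] [RelC [Rel who] [VP [V described] [NP [NP [Det no] [AP [Adj nervous]] [N committee]] [RelC [Rel who] [VP [V slept]]]]]]] [VP [V described]]]
[S [NP [NP [NP [Det no] [N committee]] [RelC [Rel who] [VP [V described] [NP [Det no] [AP [Adj nervous]] [N committee]]]]] [RelC [Rel who] [VP [V slept]]]] [VP [V described]]]
The trees differ in how a recursive rule is bracketed over the same span.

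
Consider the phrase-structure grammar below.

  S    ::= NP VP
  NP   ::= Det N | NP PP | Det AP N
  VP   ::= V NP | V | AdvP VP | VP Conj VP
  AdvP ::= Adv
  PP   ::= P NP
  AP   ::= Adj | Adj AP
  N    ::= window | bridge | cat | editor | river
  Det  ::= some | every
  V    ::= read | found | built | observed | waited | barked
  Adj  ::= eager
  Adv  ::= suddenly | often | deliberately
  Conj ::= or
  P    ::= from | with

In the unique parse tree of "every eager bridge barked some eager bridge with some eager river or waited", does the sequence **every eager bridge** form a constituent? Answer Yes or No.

[S [NP [Det every] [AP [Adj eager]] [N bridge]] [VP [VP [V barked] [NP [NP [Det some] [AP [Adj eager]] [N bridge]] [PP [P with] [NP [Det some] [AP [Adj eager]] [N river]]]]] [Conj or] [VP [V waited]]]]
The words 'every eager bridge' are exhaustively dominated by a single NP node (built by NP → Det AP N), so they form a constituent.

Yes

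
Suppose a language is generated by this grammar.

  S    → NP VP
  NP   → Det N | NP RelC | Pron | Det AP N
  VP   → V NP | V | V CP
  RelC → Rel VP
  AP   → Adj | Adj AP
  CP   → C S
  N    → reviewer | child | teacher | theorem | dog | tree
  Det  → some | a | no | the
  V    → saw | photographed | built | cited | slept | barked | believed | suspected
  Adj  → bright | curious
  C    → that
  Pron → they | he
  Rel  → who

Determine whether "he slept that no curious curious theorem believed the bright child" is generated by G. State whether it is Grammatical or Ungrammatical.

Grammatical

S
  NP
    Pron: he
  VP
    V: slept
    CP
      C: that
      S
        NP
          Det: no
          AP
            Adj: curious
            AP
              Adj: curious
          N: theorem
        VP
          V: believed
          NP
            Det: the
            AP
              Adj: bright
            N: child
Each bracket corresponds to one application of a listed rule, so the string is derivable from S.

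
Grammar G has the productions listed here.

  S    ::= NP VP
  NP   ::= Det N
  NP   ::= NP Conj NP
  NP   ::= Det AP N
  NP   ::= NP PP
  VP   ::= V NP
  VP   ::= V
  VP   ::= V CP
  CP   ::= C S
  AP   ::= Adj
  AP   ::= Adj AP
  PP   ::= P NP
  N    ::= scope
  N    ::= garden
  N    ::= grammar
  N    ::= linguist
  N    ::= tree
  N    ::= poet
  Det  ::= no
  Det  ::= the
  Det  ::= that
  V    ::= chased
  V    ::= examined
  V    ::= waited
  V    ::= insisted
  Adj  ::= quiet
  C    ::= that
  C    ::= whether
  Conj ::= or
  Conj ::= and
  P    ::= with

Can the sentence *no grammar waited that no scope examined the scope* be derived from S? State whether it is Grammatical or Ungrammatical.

Grammatical

S
  NP
    Det: no
    N: grammar
  VP
    V: waited
    CP
      C: that
      S
        NP
          Det: no
          N: scope
        VP
          V: examined
          NP
            Det: the
            N: scope
The bracketing above is licensed at every node by one of the given productions, with S at the root.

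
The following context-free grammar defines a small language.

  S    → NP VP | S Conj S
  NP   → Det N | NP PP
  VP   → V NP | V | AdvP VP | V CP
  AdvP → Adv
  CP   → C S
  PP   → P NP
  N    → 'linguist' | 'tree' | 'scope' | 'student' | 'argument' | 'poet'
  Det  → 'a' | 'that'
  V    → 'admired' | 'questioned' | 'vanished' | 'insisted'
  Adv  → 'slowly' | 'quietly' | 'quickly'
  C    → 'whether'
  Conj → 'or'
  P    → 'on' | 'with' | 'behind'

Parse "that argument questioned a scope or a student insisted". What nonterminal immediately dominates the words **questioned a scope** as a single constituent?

S
  S
    NP
      Det: that
      N: argument
    VP
      V: questioned
      NP
        Det: a
        N: scope
  Conj: or
  S
    NP
      Det: a
      N: student
    VP
      V: insisted
The span 'questioned a scope' is the VP node built by VP → V NP.

VP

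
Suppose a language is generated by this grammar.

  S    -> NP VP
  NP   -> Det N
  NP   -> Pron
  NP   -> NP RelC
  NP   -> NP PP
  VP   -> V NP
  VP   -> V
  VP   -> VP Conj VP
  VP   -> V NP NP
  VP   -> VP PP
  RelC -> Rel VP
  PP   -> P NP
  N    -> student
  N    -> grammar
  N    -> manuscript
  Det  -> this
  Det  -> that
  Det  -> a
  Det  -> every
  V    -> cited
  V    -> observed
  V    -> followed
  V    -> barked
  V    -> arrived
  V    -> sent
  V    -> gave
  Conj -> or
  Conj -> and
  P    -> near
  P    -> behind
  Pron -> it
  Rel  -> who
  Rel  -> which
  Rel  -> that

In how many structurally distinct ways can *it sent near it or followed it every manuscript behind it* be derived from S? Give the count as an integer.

Two of the 3 distinct bracketings:
[S [NP [Pron it]] [VP [VP [VP [V sent]] [PP [P near] [NP [Pron it]]]] [Conj or] [VP [V followed] [NP [Pron it]] [NP [NP [Det every] [N manuscript]] [PP [P behind] [NP [Pron it]]]]]]]
[S [NP [Pron it]] [VP [VP [VP [V sent]] [PP [P near] [NP [Pron it]]]] [Conj or] [VP [VP [V followed] [NP [Pron it]] [NP [Det every] [N manuscript]]] [PP [P behind] [NP [Pron it]]]]]]
The difference turns on whether NP → NP PP is used at the relevant span, versus an alternative expansion of NP.

3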